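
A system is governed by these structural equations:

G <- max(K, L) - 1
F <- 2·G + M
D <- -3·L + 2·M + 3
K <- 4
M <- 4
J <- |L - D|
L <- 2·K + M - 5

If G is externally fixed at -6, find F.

Under do(G=-6), the mechanism G <- max(K, L) - 1 is discarded; G is fixed at -6.
F = 2·G + M  [with G=-6, M=4]  = -8

-8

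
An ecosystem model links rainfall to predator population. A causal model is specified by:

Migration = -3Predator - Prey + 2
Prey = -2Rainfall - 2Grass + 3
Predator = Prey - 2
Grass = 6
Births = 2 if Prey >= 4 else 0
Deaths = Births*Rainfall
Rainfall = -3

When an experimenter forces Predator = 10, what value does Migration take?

The intervention breaks the incoming arrows to Predator: Predator = Prey - 2 no longer applies, and Predator = 10.
Prey = -2Rainfall - 2Grass + 3  [with Rainfall=-3, Grass=6]  = -3
Migration = -3Predator - Prey + 2  [with Predator=10, Prey=-3]  = -25

-25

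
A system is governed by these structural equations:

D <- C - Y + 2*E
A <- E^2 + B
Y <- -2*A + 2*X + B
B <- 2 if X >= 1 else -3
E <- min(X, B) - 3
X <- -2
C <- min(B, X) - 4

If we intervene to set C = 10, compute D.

The intervention breaks the incoming arrows to C: C <- min(B, X) - 4 no longer applies, and C = 10.
B = 2 if X >= 1 else -3  [with X=-2]  = -3
E = min(X, B) - 3  [with X=-2, B=-3]  = -6
A = E^2 + B  [with E=-6, B=-3]  = 33
Y = -2*A + 2*X + B  [with A=33, X=-2, B=-3]  = -73
D = C - Y + 2*E  [with C=10, Y=-73, E=-6]  = 71

71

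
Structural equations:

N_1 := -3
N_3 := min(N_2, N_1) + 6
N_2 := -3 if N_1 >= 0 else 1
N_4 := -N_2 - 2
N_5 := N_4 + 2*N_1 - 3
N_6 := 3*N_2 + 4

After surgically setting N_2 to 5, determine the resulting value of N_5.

do(N_2=5) replaces the equation N_2 := -3 if N_1 >= 0 else 1 with the constant N_2 = 5.
N_4 = -N_2 - 2  [with N_2=5]  = -7
N_5 = N_4 + 2*N_1 - 3  [with N_4=-7, N_1=-3]  = -16

-16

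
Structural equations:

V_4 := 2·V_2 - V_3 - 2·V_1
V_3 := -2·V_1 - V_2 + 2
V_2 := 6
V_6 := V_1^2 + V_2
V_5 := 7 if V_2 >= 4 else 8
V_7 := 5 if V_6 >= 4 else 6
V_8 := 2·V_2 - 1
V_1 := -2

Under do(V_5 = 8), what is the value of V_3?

do(V_5=8) replaces the equation V_5 := 7 if V_2 >= 4 else 8 with the constant V_5 = 8.
V_3 is not downstream of the intervention, so its value is determined by the original equations.
V_3 = -2·V_1 - V_2 + 2  [with V_1=-2, V_2=6]  = 0

0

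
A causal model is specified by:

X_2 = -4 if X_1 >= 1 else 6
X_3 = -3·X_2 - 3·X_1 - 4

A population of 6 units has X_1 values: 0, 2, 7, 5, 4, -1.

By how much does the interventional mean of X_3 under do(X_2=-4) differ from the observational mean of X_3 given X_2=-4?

5

Every unit gets X_2=-4 under the intervention. X_3 values become 8, 2, -13, -7, -4, 11; E[X_3|do(X_2=-4)] = -0.5.
Observing X_2=-4 restricts to units where X_2's equation naturally yields -4: X_1 ∈ {2, 7, 5, 4}. In that subpopulation X_3 = 2, -13, -7, -4, mean -5.5.
Difference = -0.5 − (-5.5) = 5.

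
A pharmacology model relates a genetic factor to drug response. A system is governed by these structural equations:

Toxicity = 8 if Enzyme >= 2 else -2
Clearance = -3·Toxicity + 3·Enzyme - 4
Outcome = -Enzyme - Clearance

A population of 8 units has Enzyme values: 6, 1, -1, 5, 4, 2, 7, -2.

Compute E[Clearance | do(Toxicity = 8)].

do(Toxicity=8) breaks Toxicity's dependence on Enzyme. With Toxicity=8 fixed, Clearance across the units is -10, -25, -31, -13, -16, -22, -7, -34, mean -19.75.

-19.75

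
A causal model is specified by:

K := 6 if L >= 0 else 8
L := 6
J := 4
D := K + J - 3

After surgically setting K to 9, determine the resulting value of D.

The intervention breaks the incoming arrows to K: K := 6 if L >= 0 else 8 no longer applies, and K = 9.
D = K + J - 3  [with K=9, J=4]  = 10

10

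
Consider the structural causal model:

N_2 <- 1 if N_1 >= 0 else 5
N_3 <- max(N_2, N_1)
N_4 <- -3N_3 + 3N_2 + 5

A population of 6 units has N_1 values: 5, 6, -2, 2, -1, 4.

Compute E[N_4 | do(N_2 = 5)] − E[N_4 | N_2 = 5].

Under do(N_2=5), N_2's equation is replaced by N_2=5 for every unit. Per-unit N_4: 5, 2, 5, 5, 5, 5. Mean = 4.5.
Conditioning on N_2=5 selects the 2 unit(s) with N_1 ∈ {-2, -1}. Their N_4 values: 5, 5. Mean = 5.
Difference = 4.5 − 5 = -0.5.

-0.5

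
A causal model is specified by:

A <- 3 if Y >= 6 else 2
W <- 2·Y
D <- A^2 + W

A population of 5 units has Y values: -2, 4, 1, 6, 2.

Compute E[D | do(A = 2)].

The intervention sets A=2 in all 5 units regardless of Y. Recomputing D per unit gives 0, 12, 6, 16, 8; average 8.4.

8.4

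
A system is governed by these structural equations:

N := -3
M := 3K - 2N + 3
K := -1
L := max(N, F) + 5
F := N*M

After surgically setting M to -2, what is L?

do(M=-2) replaces the equation M := 3K - 2N + 3 with the constant M = -2.
F = N*M  [with N=-3, M=-2]  = 6
L = max(N, F) + 5  [with N=-3, F=6]  = 11

11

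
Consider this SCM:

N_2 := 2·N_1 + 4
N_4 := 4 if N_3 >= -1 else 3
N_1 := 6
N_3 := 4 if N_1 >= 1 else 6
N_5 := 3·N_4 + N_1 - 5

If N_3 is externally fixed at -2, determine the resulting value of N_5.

10

do(N_3=-2) replaces the equation N_3 := 4 if N_1 >= 1 else 6 with the constant N_3 = -2.
N_4 = 4 if N_3 >= -1 else 3  [with N_3=-2]  = 3
N_5 = 3·N_4 + N_1 - 5  [with N_4=3, N_1=6]  = 10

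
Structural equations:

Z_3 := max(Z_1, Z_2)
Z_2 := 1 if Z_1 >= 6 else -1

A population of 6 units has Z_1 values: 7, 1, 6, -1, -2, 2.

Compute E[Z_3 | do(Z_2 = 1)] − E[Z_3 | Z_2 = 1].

-3.5

The intervention sets Z_2=1 in all 6 units regardless of Z_1. Recomputing Z_3 per unit gives 7, 1, 6, 1, 1, 2; average 3.
Observing Z_2=1 restricts to units where Z_2's equation naturally yields 1: Z_1 ∈ {7, 6}. In that subpopulation Z_3 = 7, 6, mean 6.5.
Difference = 3 − 6.5 = -3.5.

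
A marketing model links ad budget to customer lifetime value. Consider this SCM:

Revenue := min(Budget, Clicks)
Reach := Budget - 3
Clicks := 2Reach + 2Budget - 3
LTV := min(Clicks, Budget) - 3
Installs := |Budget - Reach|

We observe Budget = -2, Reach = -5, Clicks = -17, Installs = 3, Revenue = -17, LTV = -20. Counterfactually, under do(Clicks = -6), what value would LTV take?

-9

The intervention breaks the incoming arrows to Clicks: Clicks := 2Reach + 2Budget - 3 no longer applies, and Clicks = -6.
LTV = min(Clicks, Budget) - 3  [with Clicks=-6, Budget=-2]  = -9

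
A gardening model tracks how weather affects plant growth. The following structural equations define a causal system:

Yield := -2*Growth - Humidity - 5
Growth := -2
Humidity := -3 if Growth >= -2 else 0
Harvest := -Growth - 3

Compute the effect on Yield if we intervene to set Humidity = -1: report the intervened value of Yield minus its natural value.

The intervention breaks the incoming arrows to Humidity: Humidity := -3 if Growth >= -2 else 0 no longer applies, and Humidity = -1.
Yield = -2*Growth - Humidity - 5  [with Growth=-2, Humidity=-1]  = 0
Without intervention: Humidity = -3 if Growth >= -2 else 0  [with Growth=-2]  = -3; Yield = -2*Growth - Humidity - 5  [with Growth=-2, Humidity=-3]  = 2.
Change = 0 − 2 = -2.

-2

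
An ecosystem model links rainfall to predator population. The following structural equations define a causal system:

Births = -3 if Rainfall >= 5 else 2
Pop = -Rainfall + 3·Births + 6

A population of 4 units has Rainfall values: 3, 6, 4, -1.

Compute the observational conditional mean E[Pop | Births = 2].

10

E[Pop|Births=2] averages over only the 3 units with Births=2 (Rainfall = 3, 4, -1): Pop = 9, 8, 13, mean 10.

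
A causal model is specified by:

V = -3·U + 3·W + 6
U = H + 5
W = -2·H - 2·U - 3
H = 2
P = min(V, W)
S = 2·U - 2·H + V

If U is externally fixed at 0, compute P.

do(U=0) replaces the equation U = H + 5 with the constant U = 0.
W = -2·H - 2·U - 3  [with H=2, U=0]  = -7
V = -3·U + 3·W + 6  [with U=0, W=-7]  = -15
P = min(V, W)  [with V=-15, W=-7]  = -15

-15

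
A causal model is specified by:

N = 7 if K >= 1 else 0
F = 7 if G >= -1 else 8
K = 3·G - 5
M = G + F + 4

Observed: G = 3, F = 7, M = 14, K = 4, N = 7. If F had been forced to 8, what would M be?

15

The intervention breaks the incoming arrows to F: F = 7 if G >= -1 else 8 no longer applies, and F = 8.
M = G + F + 4  [with G=3, F=8]  = 15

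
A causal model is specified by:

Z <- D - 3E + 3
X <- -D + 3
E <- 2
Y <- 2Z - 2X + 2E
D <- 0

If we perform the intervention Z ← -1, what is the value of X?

The intervention breaks the incoming arrows to Z: Z <- D - 3E + 3 no longer applies, and Z = -1.
X is not downstream of the intervention, so its value is determined by the original equations.
X = -D + 3  [with D=0]  = 3

3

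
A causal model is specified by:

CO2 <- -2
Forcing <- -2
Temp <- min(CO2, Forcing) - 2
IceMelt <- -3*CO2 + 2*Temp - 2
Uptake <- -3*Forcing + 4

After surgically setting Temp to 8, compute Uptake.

10

do(Temp=8) replaces the equation Temp <- min(CO2, Forcing) - 2 with the constant Temp = 8.
Uptake is not downstream of the intervention, so its value is determined by the original equations.
Uptake = -3*Forcing + 4  [with Forcing=-2]  = 10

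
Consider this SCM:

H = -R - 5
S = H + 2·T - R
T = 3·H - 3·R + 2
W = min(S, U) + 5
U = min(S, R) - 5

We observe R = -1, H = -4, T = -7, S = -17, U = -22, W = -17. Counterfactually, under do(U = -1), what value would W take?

-12

The intervention breaks the incoming arrows to U: U = min(S, R) - 5 no longer applies, and U = -1.
H = -R - 5  [with R=-1]  = -4
T = 3·H - 3·R + 2  [with H=-4, R=-1]  = -7
S = H + 2·T - R  [with H=-4, T=-7, R=-1]  = -17
W = min(S, U) + 5  [with S=-17, U=-1]  = -12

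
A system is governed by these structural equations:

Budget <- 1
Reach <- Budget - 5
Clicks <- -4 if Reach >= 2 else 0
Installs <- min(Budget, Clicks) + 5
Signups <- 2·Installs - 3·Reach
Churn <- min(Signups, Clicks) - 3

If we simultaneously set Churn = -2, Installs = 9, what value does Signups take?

30

Setting Churn = -2, Installs = 9 by intervention discards those variables' equations.
Reach = Budget - 5  [with Budget=1]  = -4
Signups = 2·Installs - 3·Reach  [with Installs=9, Reach=-4]  = 30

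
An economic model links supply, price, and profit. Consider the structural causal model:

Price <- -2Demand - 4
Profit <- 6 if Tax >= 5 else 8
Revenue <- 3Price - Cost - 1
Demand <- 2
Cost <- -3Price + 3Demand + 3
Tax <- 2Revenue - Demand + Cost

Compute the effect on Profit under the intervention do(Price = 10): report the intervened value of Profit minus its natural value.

-2

Under do(Price=10), the mechanism Price <- -2Demand - 4 is discarded; Price is fixed at 10.
Cost = -3Price + 3Demand + 3  [with Price=10, Demand=2]  = -21
Revenue = 3Price - Cost - 1  [with Price=10, Cost=-21]  = 50
Tax = 2Revenue - Demand + Cost  [with Revenue=50, Demand=2, Cost=-21]  = 77
Profit = 6 if Tax >= 5 else 8  [with Tax=77]  = 6
Without intervention: Price = -2Demand - 4  [with Demand=2]  = -8; Cost = -3Price + 3Demand + 3  [with Price=-8, Demand=2]  = 33; Revenue = 3Price - Cost - 1  [with Price=-8, Cost=33]  = -58; Tax = 2Revenue - Demand + Cost  [with Revenue=-58, Demand=2, Cost=33]  = -85; Profit = 6 if Tax >= 5 else 8  [with Tax=-85]  = 8.
Change = 6 − 8 = -2.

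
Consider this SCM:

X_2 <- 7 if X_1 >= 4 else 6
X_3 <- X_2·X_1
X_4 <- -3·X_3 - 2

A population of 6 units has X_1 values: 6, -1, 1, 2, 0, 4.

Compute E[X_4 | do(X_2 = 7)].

do(X_2=7) breaks X_2's dependence on X_1. With X_2=7 fixed, X_4 across the units is -128, 19, -23, -44, -2, -86, mean -44.

-44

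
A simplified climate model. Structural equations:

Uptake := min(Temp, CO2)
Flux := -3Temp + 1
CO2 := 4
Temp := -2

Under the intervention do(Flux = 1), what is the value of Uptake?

The intervention breaks the incoming arrows to Flux: Flux := -3Temp + 1 no longer applies, and Flux = 1.
Uptake is not downstream of the intervention, so its value is determined by the original equations.
Uptake = min(Temp, CO2)  [with Temp=-2, CO2=4]  = -2

-2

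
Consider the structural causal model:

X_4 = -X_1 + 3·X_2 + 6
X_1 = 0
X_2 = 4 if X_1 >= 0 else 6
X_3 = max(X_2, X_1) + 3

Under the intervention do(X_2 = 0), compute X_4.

Under do(X_2=0), the mechanism X_2 = 4 if X_1 >= 0 else 6 is discarded; X_2 is fixed at 0.
X_4 = -X_1 + 3·X_2 + 6  [with X_1=0, X_2=0]  = 6

6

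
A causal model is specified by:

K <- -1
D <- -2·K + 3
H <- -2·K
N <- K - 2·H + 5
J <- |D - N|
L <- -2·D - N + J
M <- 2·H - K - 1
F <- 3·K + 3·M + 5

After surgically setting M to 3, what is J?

5

The intervention breaks the incoming arrows to M: M <- 2·H - K - 1 no longer applies, and M = 3.
J is not downstream of the intervention, so its value is determined by the original equations.
D = -2·K + 3  [with K=-1]  = 5
H = -2·K  [with K=-1]  = 2
N = K - 2·H + 5  [with K=-1, H=2]  = 0
J = |D - N|  [with D=5, N=0]  = 5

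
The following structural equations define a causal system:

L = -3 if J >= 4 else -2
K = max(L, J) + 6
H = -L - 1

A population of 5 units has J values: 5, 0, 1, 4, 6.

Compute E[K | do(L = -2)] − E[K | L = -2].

2.7

The intervention sets L=-2 in all 5 units regardless of J. Recomputing K per unit gives 11, 6, 7, 10, 12; average 9.2.
E[K|L=-2] averages over only the 2 units with L=-2 (J = 0, 1): K = 6, 7, mean 6.5.
Difference = 9.2 − 6.5 = 2.7.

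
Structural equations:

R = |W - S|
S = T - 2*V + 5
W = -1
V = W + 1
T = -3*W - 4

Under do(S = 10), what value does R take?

Intervening sets S = 10 and removes its equation (S = T - 2*V + 5).
R = |W - S|  [with W=-1, S=10]  = 11

11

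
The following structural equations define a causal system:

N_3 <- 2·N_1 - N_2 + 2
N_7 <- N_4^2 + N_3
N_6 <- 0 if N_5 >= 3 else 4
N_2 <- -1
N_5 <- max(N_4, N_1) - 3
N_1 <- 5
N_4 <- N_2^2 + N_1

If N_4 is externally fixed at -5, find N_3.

Under do(N_4=-5), the mechanism N_4 <- N_2^2 + N_1 is discarded; N_4 is fixed at -5.
Since N_3 is not a descendant of the intervened variable, it is unaffected.
N_3 = 2·N_1 - N_2 + 2  [with N_1=5, N_2=-1]  = 13

13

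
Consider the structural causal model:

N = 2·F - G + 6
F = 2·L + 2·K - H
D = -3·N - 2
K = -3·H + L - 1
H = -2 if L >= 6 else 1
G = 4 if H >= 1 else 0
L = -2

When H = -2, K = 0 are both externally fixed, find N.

2

Under do(H = -2, K = 0), each intervened variable's structural equation is replaced by its fixed value.
F = 2·L + 2·K - H  [with L=-2, K=0, H=-2]  = -2
G = 4 if H >= 1 else 0  [with H=-2]  = 0
N = 2·F - G + 6  [with F=-2, G=0]  = 2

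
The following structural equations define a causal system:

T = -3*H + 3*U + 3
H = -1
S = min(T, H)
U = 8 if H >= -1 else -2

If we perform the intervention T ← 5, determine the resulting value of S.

The intervention breaks the incoming arrows to T: T = -3*H + 3*U + 3 no longer applies, and T = 5.
S = min(T, H)  [with T=5, H=-1]  = -1

-1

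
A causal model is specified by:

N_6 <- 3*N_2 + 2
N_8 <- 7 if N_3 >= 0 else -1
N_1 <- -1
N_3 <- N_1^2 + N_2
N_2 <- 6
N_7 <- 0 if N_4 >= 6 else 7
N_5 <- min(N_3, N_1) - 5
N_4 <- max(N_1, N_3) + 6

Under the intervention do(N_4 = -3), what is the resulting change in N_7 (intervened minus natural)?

7

The intervention breaks the incoming arrows to N_4: N_4 <- max(N_1, N_3) + 6 no longer applies, and N_4 = -3.
N_7 = 0 if N_4 >= 6 else 7  [with N_4=-3]  = 7
Without intervention: N_3 = N_1^2 + N_2  [with N_1=-1, N_2=6]  = 7; N_4 = max(N_1, N_3) + 6  [with N_1=-1, N_3=7]  = 13; N_7 = 0 if N_4 >= 6 else 7  [with N_4=13]  = 0.
Change = 7 − 0 = 7.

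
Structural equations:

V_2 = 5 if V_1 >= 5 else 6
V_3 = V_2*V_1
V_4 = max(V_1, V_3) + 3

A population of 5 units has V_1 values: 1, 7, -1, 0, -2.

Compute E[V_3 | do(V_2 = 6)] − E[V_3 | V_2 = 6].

The intervention sets V_2=6 in all 5 units regardless of V_1. Recomputing V_3 per unit gives 6, 42, -6, 0, -12; average 6.
Observing V_2=6 restricts to units where V_2's equation naturally yields 6: V_1 ∈ {1, -1, 0, -2}. In that subpopulation V_3 = 6, -6, 0, -12, mean -3.
Difference = 6 − (-3) = 9.

9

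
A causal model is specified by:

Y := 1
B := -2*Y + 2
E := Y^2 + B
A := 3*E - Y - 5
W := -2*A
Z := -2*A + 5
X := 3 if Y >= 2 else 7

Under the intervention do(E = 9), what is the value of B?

Under do(E=9), the mechanism E := Y^2 + B is discarded; E is fixed at 9.
Since B is not a descendant of the intervened variable, it is unaffected.
B = -2*Y + 2  [with Y=1]  = 0

0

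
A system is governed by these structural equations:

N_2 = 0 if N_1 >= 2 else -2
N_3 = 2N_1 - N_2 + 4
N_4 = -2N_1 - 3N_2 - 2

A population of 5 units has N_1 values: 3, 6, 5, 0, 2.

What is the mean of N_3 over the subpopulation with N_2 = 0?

12

Observing N_2=0 restricts to units where N_2's equation naturally yields 0: N_1 ∈ {3, 6, 5, 2}. In that subpopulation N_3 = 10, 16, 14, 8, mean 12.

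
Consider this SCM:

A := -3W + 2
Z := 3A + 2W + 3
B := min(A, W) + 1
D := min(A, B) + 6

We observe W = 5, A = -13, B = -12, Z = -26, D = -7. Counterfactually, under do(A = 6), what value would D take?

12

do(A=6) replaces the equation A := -3W + 2 with the constant A = 6.
B = min(A, W) + 1  [with A=6, W=5]  = 6
D = min(A, B) + 6  [with A=6, B=6]  = 12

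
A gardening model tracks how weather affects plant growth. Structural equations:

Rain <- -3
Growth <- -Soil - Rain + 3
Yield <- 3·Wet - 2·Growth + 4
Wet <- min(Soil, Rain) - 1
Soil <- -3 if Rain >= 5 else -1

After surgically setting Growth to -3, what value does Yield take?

Intervening sets Growth = -3 and removes its equation (Growth <- -Soil - Rain + 3).
Soil = -3 if Rain >= 5 else -1  [with Rain=-3]  = -1
Wet = min(Soil, Rain) - 1  [with Soil=-1, Rain=-3]  = -4
Yield = 3·Wet - 2·Growth + 4  [with Wet=-4, Growth=-3]  = -2

-2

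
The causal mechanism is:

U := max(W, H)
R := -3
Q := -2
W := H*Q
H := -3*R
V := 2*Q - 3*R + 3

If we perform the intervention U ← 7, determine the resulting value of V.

8

do(U=7) replaces the equation U := max(W, H) with the constant U = 7.
No directed path runs from U to V, so V keeps its natural value.
V = 2*Q - 3*R + 3  [with Q=-2, R=-3]  = 8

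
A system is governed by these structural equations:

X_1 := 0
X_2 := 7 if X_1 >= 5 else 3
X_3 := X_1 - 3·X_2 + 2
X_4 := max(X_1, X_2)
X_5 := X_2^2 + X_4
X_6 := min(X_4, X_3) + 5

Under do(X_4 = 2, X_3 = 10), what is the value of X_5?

11

The joint intervention fixes X_4 = 2, X_3 = 10, removing each variable's own equation.
X_2 = 7 if X_1 >= 5 else 3  [with X_1=0]  = 3
X_5 = X_2^2 + X_4  [with X_2=3, X_4=2]  = 11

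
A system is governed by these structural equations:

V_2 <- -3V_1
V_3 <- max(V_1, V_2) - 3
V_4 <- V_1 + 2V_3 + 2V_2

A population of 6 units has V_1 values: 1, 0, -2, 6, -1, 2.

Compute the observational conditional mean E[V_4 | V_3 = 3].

-4

Observing V_3=3 restricts to units where V_3's equation naturally yields 3: V_1 ∈ {-2, 6}. In that subpopulation V_4 = 16, -24, mean -4.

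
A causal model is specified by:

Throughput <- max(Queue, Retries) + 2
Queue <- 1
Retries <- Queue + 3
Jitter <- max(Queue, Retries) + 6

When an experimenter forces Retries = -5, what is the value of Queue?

1

Under do(Retries=-5), the mechanism Retries <- Queue + 3 is discarded; Retries is fixed at -5.
Queue is not downstream of the intervention, so its value is determined by the original equations.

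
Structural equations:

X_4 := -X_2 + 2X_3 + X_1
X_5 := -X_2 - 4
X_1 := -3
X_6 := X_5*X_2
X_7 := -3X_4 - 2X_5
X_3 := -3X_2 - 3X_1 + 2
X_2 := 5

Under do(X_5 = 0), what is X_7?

48

Under do(X_5=0), the mechanism X_5 := -X_2 - 4 is discarded; X_5 is fixed at 0.
X_3 = -3X_2 - 3X_1 + 2  [with X_2=5, X_1=-3]  = -4
X_4 = -X_2 + 2X_3 + X_1  [with X_2=5, X_3=-4, X_1=-3]  = -16
X_7 = -3X_4 - 2X_5  [with X_4=-16, X_5=0]  = 48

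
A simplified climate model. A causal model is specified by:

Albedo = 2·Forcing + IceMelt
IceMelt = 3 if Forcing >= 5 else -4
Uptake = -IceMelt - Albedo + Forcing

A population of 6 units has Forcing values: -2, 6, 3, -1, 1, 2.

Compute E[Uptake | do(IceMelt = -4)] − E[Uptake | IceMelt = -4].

Under do(IceMelt=-4), IceMelt's equation is replaced by IceMelt=-4 for every unit. Per-unit Uptake: 10, 2, 5, 9, 7, 6. Mean = 6.5.
Observing IceMelt=-4 restricts to units where IceMelt's equation naturally yields -4: Forcing ∈ {-2, 3, -1, 1, 2}. In that subpopulation Uptake = 10, 5, 9, 7, 6, mean 7.4.
Difference = 6.5 − 7.4 = -0.9.

-0.9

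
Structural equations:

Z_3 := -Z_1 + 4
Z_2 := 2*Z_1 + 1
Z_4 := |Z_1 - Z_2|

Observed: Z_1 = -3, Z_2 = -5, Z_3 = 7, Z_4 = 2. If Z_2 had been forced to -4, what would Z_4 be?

Under do(Z_2=-4), the mechanism Z_2 := 2*Z_1 + 1 is discarded; Z_2 is fixed at -4.
Z_4 = |Z_1 - Z_2|  [with Z_1=-3, Z_2=-4]  = 1

1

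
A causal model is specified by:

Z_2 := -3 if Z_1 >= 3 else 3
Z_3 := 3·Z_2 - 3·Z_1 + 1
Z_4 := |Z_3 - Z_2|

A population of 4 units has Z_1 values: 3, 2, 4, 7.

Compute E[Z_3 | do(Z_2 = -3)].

-20

do(Z_2=-3) breaks Z_2's dependence on Z_1. With Z_2=-3 fixed, Z_3 across the units is -17, -14, -20, -29, mean -20.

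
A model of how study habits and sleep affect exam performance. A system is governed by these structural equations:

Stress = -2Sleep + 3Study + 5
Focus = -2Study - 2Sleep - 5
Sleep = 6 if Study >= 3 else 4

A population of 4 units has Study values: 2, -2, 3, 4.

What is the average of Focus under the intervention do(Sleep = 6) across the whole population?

-20.5

Under do(Sleep=6), Sleep's equation is replaced by Sleep=6 for every unit. Per-unit Focus: -21, -13, -23, -25. Mean = -20.5.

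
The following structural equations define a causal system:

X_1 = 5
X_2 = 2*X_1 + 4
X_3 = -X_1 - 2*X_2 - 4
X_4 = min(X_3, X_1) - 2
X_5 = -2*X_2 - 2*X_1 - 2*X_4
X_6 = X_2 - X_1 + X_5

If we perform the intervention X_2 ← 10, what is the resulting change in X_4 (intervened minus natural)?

Under do(X_2=10), the mechanism X_2 = 2*X_1 + 4 is discarded; X_2 is fixed at 10.
X_3 = -X_1 - 2*X_2 - 4  [with X_1=5, X_2=10]  = -29
X_4 = min(X_3, X_1) - 2  [with X_3=-29, X_1=5]  = -31
Without intervention: X_2 = 2*X_1 + 4  [with X_1=5]  = 14; X_3 = -X_1 - 2*X_2 - 4  [with X_1=5, X_2=14]  = -37; X_4 = min(X_3, X_1) - 2  [with X_3=-37, X_1=5]  = -39.
Change = -31 − (-39) = 8.

8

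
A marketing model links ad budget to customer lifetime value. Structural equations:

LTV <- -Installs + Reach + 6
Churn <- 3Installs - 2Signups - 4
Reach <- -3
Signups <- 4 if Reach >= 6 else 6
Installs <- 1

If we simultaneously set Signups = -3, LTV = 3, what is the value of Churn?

5

The joint intervention fixes Signups = -3, LTV = 3, removing each variable's own equation.
Churn = 3Installs - 2Signups - 4  [with Installs=1, Signups=-3]  = 5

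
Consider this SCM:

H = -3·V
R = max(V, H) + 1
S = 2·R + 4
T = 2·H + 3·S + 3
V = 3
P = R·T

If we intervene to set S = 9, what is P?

48

Under do(S=9), the mechanism S = 2·R + 4 is discarded; S is fixed at 9.
H = -3·V  [with V=3]  = -9
R = max(V, H) + 1  [with V=3, H=-9]  = 4
T = 2·H + 3·S + 3  [with H=-9, S=9]  = 12
P = R·T  [with R=4, T=12]  = 48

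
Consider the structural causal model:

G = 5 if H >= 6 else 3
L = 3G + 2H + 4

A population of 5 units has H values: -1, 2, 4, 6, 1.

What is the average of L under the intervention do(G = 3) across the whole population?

Every unit gets G=3 under the intervention. L values become 11, 17, 21, 25, 15; E[L|do(G=3)] = 17.8.

17.8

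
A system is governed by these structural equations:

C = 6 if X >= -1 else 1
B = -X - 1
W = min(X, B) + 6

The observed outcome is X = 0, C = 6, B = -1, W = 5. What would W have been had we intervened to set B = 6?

6

The intervention breaks the incoming arrows to B: B = -X - 1 no longer applies, and B = 6.
W = min(X, B) + 6  [with X=0, B=6]  = 6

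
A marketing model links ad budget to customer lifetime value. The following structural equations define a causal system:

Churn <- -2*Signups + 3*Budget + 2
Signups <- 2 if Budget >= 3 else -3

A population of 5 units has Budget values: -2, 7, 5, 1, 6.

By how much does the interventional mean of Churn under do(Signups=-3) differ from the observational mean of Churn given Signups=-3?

11.7

do(Signups=-3) breaks Signups's dependence on Budget. With Signups=-3 fixed, Churn across the units is 2, 29, 23, 11, 26, mean 18.2.
Observing Signups=-3 restricts to units where Signups's equation naturally yields -3: Budget ∈ {-2, 1}. In that subpopulation Churn = 2, 11, mean 6.5.
Difference = 18.2 − 6.5 = 11.7.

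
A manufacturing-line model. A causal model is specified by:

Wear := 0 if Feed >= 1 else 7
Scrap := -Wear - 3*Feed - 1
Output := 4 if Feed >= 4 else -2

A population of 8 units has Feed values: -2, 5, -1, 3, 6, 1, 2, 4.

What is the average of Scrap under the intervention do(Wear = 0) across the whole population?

-7.75

Under do(Wear=0), Wear's equation is replaced by Wear=0 for every unit. Per-unit Scrap: 5, -16, 2, -10, -19, -4, -7, -13. Mean = -7.75.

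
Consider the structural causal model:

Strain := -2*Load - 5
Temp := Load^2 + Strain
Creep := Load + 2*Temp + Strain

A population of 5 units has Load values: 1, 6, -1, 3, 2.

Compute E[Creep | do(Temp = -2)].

Every unit gets Temp=-2 under the intervention. Creep values become -10, -15, -8, -12, -11; E[Creep|do(Temp=-2)] = -11.2.

-11.2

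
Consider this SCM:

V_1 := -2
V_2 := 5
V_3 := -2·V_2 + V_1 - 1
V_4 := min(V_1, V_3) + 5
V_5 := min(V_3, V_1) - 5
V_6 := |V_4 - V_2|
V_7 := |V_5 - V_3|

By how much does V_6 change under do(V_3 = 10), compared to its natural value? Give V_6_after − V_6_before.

-11

The intervention breaks the incoming arrows to V_3: V_3 := -2·V_2 + V_1 - 1 no longer applies, and V_3 = 10.
V_4 = min(V_1, V_3) + 5  [with V_1=-2, V_3=10]  = 3
V_6 = |V_4 - V_2|  [with V_4=3, V_2=5]  = 2
Without intervention: V_3 = -2·V_2 + V_1 - 1  [with V_2=5, V_1=-2]  = -13; V_4 = min(V_1, V_3) + 5  [with V_1=-2, V_3=-13]  = -8; V_6 = |V_4 - V_2|  [with V_4=-8, V_2=5]  = 13.
Change = 2 − 13 = -11.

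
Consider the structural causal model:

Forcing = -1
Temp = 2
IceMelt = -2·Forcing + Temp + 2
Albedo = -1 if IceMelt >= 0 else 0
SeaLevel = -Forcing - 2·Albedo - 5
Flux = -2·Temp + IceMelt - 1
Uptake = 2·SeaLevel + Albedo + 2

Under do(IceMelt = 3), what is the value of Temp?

2

Under do(IceMelt=3), the mechanism IceMelt = -2·Forcing + Temp + 2 is discarded; IceMelt is fixed at 3.
Since Temp is not a descendant of the intervened variable, it is unaffected.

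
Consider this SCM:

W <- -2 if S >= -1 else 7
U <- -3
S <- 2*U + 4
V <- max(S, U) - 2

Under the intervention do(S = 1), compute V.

-1

The intervention breaks the incoming arrows to S: S <- 2*U + 4 no longer applies, and S = 1.
V = max(S, U) - 2  [with S=1, U=-3]  = -1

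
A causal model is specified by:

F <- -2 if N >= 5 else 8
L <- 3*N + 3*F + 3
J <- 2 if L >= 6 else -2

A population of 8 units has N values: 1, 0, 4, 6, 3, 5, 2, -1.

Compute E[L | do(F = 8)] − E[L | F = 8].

The intervention sets F=8 in all 8 units regardless of N. Recomputing L per unit gives 30, 27, 39, 45, 36, 42, 33, 24; average 34.5.
Observing F=8 restricts to units where F's equation naturally yields 8: N ∈ {1, 0, 4, 3, 2, -1}. In that subpopulation L = 30, 27, 39, 36, 33, 24, mean 31.5.
Difference = 34.5 − 31.5 = 3.

3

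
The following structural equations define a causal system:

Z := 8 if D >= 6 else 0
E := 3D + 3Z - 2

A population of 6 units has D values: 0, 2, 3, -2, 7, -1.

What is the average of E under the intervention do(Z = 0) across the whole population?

2.5

Under do(Z=0), Z's equation is replaced by Z=0 for every unit. Per-unit E: -2, 4, 7, -8, 19, -5. Mean = 2.5.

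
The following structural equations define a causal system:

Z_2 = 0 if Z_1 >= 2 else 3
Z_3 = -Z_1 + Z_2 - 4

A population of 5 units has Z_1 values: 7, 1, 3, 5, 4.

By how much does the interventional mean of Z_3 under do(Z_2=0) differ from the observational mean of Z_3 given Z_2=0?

The intervention sets Z_2=0 in all 5 units regardless of Z_1. Recomputing Z_3 per unit gives -11, -5, -7, -9, -8; average -8.
E[Z_3|Z_2=0] averages over only the 4 units with Z_2=0 (Z_1 = 7, 3, 5, 4): Z_3 = -11, -7, -9, -8, mean -8.75.
Difference = -8 − (-8.75) = 0.75.

0.75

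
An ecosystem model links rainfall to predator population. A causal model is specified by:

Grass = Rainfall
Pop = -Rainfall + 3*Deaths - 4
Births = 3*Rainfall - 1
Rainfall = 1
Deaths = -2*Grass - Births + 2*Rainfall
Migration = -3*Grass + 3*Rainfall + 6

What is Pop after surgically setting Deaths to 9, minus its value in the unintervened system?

Under do(Deaths=9), the mechanism Deaths = -2*Grass - Births + 2*Rainfall is discarded; Deaths is fixed at 9.
Pop = -Rainfall + 3*Deaths - 4  [with Rainfall=1, Deaths=9]  = 22
Without intervention: Grass = Rainfall  [with Rainfall=1]  = 1; Births = 3*Rainfall - 1  [with Rainfall=1]  = 2; Deaths = -2*Grass - Births + 2*Rainfall  [with Grass=1, Births=2, Rainfall=1]  = -2; Pop = -Rainfall + 3*Deaths - 4  [with Rainfall=1, Deaths=-2]  = -11.
Change = 22 − (-11) = 33.

33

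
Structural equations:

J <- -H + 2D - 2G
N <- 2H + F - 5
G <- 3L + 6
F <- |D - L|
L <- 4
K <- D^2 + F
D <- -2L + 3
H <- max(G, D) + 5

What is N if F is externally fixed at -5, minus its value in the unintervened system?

-14

The intervention breaks the incoming arrows to F: F <- |D - L| no longer applies, and F = -5.
D = -2L + 3  [with L=4]  = -5
G = 3L + 6  [with L=4]  = 18
H = max(G, D) + 5  [with G=18, D=-5]  = 23
N = 2H + F - 5  [with H=23, F=-5]  = 36
Without intervention: D = -2L + 3  [with L=4]  = -5; G = 3L + 6  [with L=4]  = 18; H = max(G, D) + 5  [with G=18, D=-5]  = 23; F = |D - L|  [with D=-5, L=4]  = 9; N = 2H + F - 5  [with H=23, F=9]  = 50.
Change = 36 − 50 = -14.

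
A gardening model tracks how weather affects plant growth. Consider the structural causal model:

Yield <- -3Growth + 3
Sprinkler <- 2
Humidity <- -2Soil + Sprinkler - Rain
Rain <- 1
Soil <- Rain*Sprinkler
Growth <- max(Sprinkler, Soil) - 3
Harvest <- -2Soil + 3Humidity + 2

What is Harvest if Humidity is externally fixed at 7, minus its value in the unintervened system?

Under do(Humidity=7), the mechanism Humidity <- -2Soil + Sprinkler - Rain is discarded; Humidity is fixed at 7.
Soil = Rain*Sprinkler  [with Rain=1, Sprinkler=2]  = 2
Harvest = -2Soil + 3Humidity + 2  [with Soil=2, Humidity=7]  = 19
Without intervention: Soil = Rain*Sprinkler  [with Rain=1, Sprinkler=2]  = 2; Humidity = -2Soil + Sprinkler - Rain  [with Soil=2, Sprinkler=2, Rain=1]  = -3; Harvest = -2Soil + 3Humidity + 2  [with Soil=2, Humidity=-3]  = -11.
Change = 19 − (-11) = 30.

30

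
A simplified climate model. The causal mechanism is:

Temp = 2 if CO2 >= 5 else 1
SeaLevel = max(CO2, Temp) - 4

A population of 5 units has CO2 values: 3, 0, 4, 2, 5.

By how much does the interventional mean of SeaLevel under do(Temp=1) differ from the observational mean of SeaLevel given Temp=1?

0.5

Every unit gets Temp=1 under the intervention. SeaLevel values become -1, -3, 0, -2, 1; E[SeaLevel|do(Temp=1)] = -1.
E[SeaLevel|Temp=1] averages over only the 4 units with Temp=1 (CO2 = 3, 0, 4, 2): SeaLevel = -1, -3, 0, -2, mean -1.5.
Difference = -1 − (-1.5) = 0.5.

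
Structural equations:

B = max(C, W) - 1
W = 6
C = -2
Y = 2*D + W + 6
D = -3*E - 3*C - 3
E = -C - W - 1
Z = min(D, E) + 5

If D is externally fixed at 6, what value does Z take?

Under do(D=6), the mechanism D = -3*E - 3*C - 3 is discarded; D is fixed at 6.
E = -C - W - 1  [with C=-2, W=6]  = -5
Z = min(D, E) + 5  [with D=6, E=-5]  = 0

0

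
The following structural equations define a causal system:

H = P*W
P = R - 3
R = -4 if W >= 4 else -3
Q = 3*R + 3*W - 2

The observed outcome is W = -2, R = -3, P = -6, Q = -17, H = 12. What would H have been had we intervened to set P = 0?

0

do(P=0) replaces the equation P = R - 3 with the constant P = 0.
H = P*W  [with P=0, W=-2]  = 0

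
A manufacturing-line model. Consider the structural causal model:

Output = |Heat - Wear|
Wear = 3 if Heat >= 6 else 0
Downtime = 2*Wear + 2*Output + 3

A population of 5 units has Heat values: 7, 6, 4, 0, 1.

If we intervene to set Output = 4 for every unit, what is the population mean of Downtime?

13.4

Under do(Output=4), Output's equation is replaced by Output=4 for every unit. Per-unit Downtime: 17, 17, 11, 11, 11. Mean = 13.4.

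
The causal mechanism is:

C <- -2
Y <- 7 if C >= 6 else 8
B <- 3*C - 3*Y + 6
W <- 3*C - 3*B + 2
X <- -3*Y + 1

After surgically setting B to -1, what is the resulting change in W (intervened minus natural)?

do(B=-1) replaces the equation B <- 3*C - 3*Y + 6 with the constant B = -1.
W = 3*C - 3*B + 2  [with C=-2, B=-1]  = -1
Without intervention: Y = 7 if C >= 6 else 8  [with C=-2]  = 8; B = 3*C - 3*Y + 6  [with C=-2, Y=8]  = -24; W = 3*C - 3*B + 2  [with C=-2, B=-24]  = 68.
Change = -1 − 68 = -69.

-69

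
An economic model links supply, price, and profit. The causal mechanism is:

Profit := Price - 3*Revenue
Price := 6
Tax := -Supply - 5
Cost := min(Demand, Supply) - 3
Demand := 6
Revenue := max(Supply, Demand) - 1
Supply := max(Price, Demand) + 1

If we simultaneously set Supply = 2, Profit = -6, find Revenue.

5

Setting Supply = 2, Profit = -6 by intervention discards those variables' equations.
Revenue = max(Supply, Demand) - 1  [with Supply=2, Demand=6]  = 5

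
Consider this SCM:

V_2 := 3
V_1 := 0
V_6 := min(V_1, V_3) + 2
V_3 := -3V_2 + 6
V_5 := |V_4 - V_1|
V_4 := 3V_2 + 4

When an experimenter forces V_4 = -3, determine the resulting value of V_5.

3

Intervening sets V_4 = -3 and removes its equation (V_4 := 3V_2 + 4).
V_5 = |V_4 - V_1|  [with V_4=-3, V_1=0]  = 3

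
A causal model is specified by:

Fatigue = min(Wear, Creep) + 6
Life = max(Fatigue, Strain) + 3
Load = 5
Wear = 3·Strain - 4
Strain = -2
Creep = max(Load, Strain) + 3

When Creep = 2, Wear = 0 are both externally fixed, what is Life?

9

Setting Creep = 2, Wear = 0 by intervention discards those variables' equations.
Fatigue = min(Wear, Creep) + 6  [with Wear=0, Creep=2]  = 6
Life = max(Fatigue, Strain) + 3  [with Fatigue=6, Strain=-2]  = 9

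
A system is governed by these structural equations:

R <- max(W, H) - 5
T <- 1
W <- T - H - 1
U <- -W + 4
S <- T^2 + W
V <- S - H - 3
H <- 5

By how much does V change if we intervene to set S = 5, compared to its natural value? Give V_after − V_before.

9

Under do(S=5), the mechanism S <- T^2 + W is discarded; S is fixed at 5.
V = S - H - 3  [with S=5, H=5]  = -3
Without intervention: W = T - H - 1  [with T=1, H=5]  = -5; S = T^2 + W  [with T=1, W=-5]  = -4; V = S - H - 3  [with S=-4, H=5]  = -12.
Change = -3 − (-12) = 9.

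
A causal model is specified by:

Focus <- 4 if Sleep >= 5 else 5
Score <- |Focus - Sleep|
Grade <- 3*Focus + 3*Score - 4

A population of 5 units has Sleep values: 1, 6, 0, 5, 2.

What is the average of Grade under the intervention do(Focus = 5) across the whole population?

18.8

The intervention sets Focus=5 in all 5 units regardless of Sleep. Recomputing Grade per unit gives 23, 14, 26, 11, 20; average 18.8.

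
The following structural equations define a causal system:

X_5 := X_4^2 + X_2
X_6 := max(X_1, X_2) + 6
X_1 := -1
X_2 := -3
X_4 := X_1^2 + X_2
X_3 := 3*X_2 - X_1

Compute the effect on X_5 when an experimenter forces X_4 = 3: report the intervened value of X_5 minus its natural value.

Intervening sets X_4 = 3 and removes its equation (X_4 := X_1^2 + X_2).
X_5 = X_4^2 + X_2  [with X_4=3, X_2=-3]  = 6
Without intervention: X_4 = X_1^2 + X_2  [with X_1=-1, X_2=-3]  = -2; X_5 = X_4^2 + X_2  [with X_4=-2, X_2=-3]  = 1.
Change = 6 − 1 = 5.

5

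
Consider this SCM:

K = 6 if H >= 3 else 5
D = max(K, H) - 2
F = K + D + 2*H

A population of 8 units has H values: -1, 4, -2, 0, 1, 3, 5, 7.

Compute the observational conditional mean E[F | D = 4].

Observing D=4 restricts to units where D's equation naturally yields 4: H ∈ {4, 3, 5}. In that subpopulation F = 18, 16, 20, mean 18.

18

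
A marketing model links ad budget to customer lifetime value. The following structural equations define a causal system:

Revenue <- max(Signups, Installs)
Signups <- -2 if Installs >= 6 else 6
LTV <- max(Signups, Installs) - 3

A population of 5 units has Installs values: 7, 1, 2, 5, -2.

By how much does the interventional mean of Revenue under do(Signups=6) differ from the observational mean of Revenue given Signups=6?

0.2

do(Signups=6) breaks Signups's dependence on Installs. With Signups=6 fixed, Revenue across the units is 7, 6, 6, 6, 6, mean 6.2.
Observing Signups=6 restricts to units where Signups's equation naturally yields 6: Installs ∈ {1, 2, 5, -2}. In that subpopulation Revenue = 6, 6, 6, 6, mean 6.
Difference = 6.2 − 6 = 0.2.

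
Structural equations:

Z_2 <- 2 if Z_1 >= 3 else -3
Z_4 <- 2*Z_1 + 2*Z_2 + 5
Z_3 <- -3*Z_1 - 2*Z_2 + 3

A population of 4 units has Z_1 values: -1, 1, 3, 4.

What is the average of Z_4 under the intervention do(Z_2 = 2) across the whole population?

The intervention sets Z_2=2 in all 4 units regardless of Z_1. Recomputing Z_4 per unit gives 7, 11, 15, 17; average 12.5.

12.5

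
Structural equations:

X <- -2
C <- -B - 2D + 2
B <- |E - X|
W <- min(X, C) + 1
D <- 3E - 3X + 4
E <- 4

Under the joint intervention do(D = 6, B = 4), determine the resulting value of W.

The joint intervention fixes D = 6, B = 4, removing each variable's own equation.
C = -B - 2D + 2  [with B=4, D=6]  = -14
W = min(X, C) + 1  [with X=-2, C=-14]  = -13

-13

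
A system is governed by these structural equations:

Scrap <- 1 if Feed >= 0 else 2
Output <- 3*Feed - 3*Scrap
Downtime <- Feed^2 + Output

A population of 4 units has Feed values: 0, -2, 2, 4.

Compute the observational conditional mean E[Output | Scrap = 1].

Conditioning on Scrap=1 selects the 3 unit(s) with Feed ∈ {0, 2, 4}. Their Output values: -3, 3, 9. Mean = 3.

3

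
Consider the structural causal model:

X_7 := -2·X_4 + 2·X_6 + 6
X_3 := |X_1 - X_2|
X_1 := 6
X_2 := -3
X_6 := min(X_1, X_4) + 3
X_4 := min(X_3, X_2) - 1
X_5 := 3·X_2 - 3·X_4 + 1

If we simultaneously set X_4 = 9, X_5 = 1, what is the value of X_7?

Under do(X_4 = 9, X_5 = 1), each intervened variable's structural equation is replaced by its fixed value.
X_6 = min(X_1, X_4) + 3  [with X_1=6, X_4=9]  = 9
X_7 = -2·X_4 + 2·X_6 + 6  [with X_4=9, X_6=9]  = 6

6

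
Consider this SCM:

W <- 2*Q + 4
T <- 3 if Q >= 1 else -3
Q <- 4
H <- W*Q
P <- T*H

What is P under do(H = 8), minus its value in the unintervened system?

do(H=8) replaces the equation H <- W*Q with the constant H = 8.
T = 3 if Q >= 1 else -3  [with Q=4]  = 3
P = T*H  [with T=3, H=8]  = 24
Without intervention: W = 2*Q + 4  [with Q=4]  = 12; H = W*Q  [with W=12, Q=4]  = 48; T = 3 if Q >= 1 else -3  [with Q=4]  = 3; P = T*H  [with T=3, H=48]  = 144.
Change = 24 − 144 = -120.

-120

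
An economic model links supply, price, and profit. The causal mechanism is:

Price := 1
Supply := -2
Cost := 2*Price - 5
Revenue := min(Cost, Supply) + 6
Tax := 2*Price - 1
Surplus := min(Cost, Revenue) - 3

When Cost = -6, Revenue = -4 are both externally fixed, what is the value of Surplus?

-9

Setting Cost = -6, Revenue = -4 by intervention discards those variables' equations.
Surplus = min(Cost, Revenue) - 3  [with Cost=-6, Revenue=-4]  = -9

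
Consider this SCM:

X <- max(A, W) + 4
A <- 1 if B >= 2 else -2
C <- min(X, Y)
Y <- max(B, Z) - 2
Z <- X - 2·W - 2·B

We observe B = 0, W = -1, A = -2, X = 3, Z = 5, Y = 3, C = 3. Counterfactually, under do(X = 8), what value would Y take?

8

Under do(X=8), the mechanism X <- max(A, W) + 4 is discarded; X is fixed at 8.
Z = X - 2·W - 2·B  [with X=8, W=-1, B=0]  = 10
Y = max(B, Z) - 2  [with B=0, Z=10]  = 8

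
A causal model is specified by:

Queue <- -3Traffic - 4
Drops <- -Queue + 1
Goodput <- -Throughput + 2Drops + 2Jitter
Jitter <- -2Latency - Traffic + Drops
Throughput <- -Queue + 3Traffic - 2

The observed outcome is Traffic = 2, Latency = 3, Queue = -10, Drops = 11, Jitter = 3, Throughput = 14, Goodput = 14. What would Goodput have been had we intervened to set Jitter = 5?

18

Under do(Jitter=5), the mechanism Jitter <- -2Latency - Traffic + Drops is discarded; Jitter is fixed at 5.
Queue = -3Traffic - 4  [with Traffic=2]  = -10
Drops = -Queue + 1  [with Queue=-10]  = 11
Throughput = -Queue + 3Traffic - 2  [with Queue=-10, Traffic=2]  = 14
Goodput = -Throughput + 2Drops + 2Jitter  [with Throughput=14, Drops=11, Jitter=5]  = 18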